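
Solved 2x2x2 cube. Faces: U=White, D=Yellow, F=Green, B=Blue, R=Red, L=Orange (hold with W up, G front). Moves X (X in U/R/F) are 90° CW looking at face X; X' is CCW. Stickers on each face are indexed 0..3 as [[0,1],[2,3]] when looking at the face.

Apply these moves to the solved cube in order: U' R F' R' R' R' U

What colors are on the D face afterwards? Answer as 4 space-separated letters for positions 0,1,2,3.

After move 1 (U'): U=WWWW F=OOGG R=GGRR B=RRBB L=BBOO
After move 2 (R): R=RGRG U=WOWG F=OYGY D=YBYR B=WRWB
After move 3 (F'): F=YYOG U=WORR R=BGYG D=BOYR L=BGOW
After move 4 (R'): R=GGBY U=WWRW F=YOOR D=BYYG B=RROB
After move 5 (R'): R=GYGB U=WORR F=YWOW D=BOYR B=GRYB
After move 6 (R'): R=YBGG U=WYRG F=YOOR D=BWYW B=RROB
After move 7 (U): U=RWGY F=YBOR R=RRGG B=BGOB L=YOOW
Query: D face = BWYW

Answer: B W Y W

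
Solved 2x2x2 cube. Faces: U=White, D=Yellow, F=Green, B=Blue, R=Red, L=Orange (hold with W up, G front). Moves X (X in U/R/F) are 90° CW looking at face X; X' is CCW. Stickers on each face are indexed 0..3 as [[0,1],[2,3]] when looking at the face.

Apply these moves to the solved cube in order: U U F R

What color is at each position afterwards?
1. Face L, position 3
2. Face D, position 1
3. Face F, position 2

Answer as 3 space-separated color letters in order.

Answer: Y B G

Derivation:
After move 1 (U): U=WWWW F=RRGG R=BBRR B=OOBB L=GGOO
After move 2 (U): U=WWWW F=BBGG R=OORR B=GGBB L=RROO
After move 3 (F): F=GBGB U=WWOR R=WOWR D=ROYY L=RYOY
After move 4 (R): R=WWRO U=WBOB F=GOGY D=RBYG B=RGWB
Query 1: L[3] = Y
Query 2: D[1] = B
Query 3: F[2] = G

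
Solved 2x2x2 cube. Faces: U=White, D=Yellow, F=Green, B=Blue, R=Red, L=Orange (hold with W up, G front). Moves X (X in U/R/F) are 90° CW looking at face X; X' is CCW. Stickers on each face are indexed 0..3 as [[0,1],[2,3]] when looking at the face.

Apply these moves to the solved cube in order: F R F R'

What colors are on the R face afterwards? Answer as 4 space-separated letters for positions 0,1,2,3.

Answer: W R O G

Derivation:
After move 1 (F): F=GGGG U=WWOO R=WRWR D=RRYY L=OYOY
After move 2 (R): R=WWRR U=WGOG F=GRGY D=RBYB B=OBWB
After move 3 (F): F=GGYR U=WGYY R=OWGR D=RWYB L=OROB
After move 4 (R'): R=WROG U=WWYO F=GGYY D=RGYR B=BBWB
Query: R face = WROG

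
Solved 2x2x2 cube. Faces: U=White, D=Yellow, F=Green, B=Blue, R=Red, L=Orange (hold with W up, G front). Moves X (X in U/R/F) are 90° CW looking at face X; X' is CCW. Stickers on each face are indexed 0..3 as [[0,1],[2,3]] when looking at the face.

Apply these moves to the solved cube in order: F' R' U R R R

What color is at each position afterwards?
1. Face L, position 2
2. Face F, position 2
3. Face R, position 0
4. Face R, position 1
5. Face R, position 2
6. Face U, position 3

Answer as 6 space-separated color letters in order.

After move 1 (F'): F=GGGG U=WWRR R=YRYR D=OOYY L=OWOW
After move 2 (R'): R=RRYY U=WBRB F=GWGR D=OGYG B=YBOB
After move 3 (U): U=RWBB F=RRGR R=YBYY B=OWOB L=GWOW
After move 4 (R): R=YYYB U=RRBR F=RGGG D=OOYO B=BWWB
After move 5 (R): R=YYBY U=RGBG F=ROGO D=OWYB B=RWRB
After move 6 (R): R=BYYY U=ROBO F=RWGB D=ORYR B=GWGB
Query 1: L[2] = O
Query 2: F[2] = G
Query 3: R[0] = B
Query 4: R[1] = Y
Query 5: R[2] = Y
Query 6: U[3] = O

Answer: O G B Y Y O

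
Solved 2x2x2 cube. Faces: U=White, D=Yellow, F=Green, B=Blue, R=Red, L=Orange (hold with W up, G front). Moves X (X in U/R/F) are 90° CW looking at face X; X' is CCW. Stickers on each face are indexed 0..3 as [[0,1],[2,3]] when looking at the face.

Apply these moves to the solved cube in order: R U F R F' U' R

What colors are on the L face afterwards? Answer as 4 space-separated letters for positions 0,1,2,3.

Answer: Y O O O

Derivation:
After move 1 (R): R=RRRR U=WGWG F=GYGY D=YBYB B=WBWB
After move 2 (U): U=WWGG F=RRGY R=WBRR B=OOWB L=GYOO
After move 3 (F): F=GRYR U=WWOY R=GBGR D=RWYB L=GYOB
After move 4 (R): R=GGRB U=WROR F=GWYB D=RWYO B=YOWB
After move 5 (F'): F=WBGY U=WRGR R=WGRB D=YBYO L=GROO
After move 6 (U'): U=RRWG F=GRGY R=WBRB B=WGWB L=YOOO
After move 7 (R): R=RWBB U=RRWY F=GBGO D=YWYW B=GGRB
Query: L face = YOOO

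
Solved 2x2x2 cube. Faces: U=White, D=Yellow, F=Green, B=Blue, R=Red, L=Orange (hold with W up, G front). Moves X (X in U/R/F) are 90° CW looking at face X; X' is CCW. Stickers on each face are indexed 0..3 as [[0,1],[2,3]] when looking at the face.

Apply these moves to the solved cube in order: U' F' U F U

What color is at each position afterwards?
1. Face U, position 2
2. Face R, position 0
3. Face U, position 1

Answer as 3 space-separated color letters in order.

After move 1 (U'): U=WWWW F=OOGG R=GGRR B=RRBB L=BBOO
After move 2 (F'): F=OGOG U=WWGR R=YGYR D=BOYY L=BWOW
After move 3 (U): U=GWRW F=YGOG R=RRYR B=BWBB L=OGOW
After move 4 (F): F=OYGG U=GWWG R=RRWR D=YRYY L=OBOO
After move 5 (U): U=WGGW F=RRGG R=BWWR B=OBBB L=OYOO
Query 1: U[2] = G
Query 2: R[0] = B
Query 3: U[1] = G

Answer: G B G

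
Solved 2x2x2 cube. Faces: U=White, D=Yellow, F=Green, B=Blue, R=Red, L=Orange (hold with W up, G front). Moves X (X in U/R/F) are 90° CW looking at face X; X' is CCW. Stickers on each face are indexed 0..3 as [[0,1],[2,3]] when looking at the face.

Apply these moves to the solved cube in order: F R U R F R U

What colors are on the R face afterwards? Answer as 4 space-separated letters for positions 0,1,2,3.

Answer: R Y B O

Derivation:
After move 1 (F): F=GGGG U=WWOO R=WRWR D=RRYY L=OYOY
After move 2 (R): R=WWRR U=WGOG F=GRGY D=RBYB B=OBWB
After move 3 (U): U=OWGG F=WWGY R=OBRR B=OYWB L=GROY
After move 4 (R): R=RORB U=OWGY F=WBGB D=RWYO B=GYWB
After move 5 (F): F=GWBB U=OWYR R=GOYB D=RRYO L=GROW
After move 6 (R): R=YGBO U=OWYB F=GRBO D=RWYG B=RYWB
After move 7 (U): U=YOBW F=YGBO R=RYBO B=GRWB L=GROW
Query: R face = RYBO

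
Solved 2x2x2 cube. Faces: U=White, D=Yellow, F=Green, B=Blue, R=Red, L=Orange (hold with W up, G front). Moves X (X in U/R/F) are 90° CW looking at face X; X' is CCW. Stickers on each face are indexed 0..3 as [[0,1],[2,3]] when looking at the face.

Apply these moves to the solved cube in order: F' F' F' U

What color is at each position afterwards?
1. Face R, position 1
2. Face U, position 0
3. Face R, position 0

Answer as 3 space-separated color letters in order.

Answer: B O B

Derivation:
After move 1 (F'): F=GGGG U=WWRR R=YRYR D=OOYY L=OWOW
After move 2 (F'): F=GGGG U=WWYY R=OROR D=WWYY L=OROR
After move 3 (F'): F=GGGG U=WWOO R=WRWR D=RRYY L=OYOY
After move 4 (U): U=OWOW F=WRGG R=BBWR B=OYBB L=GGOY
Query 1: R[1] = B
Query 2: U[0] = O
Query 3: R[0] = B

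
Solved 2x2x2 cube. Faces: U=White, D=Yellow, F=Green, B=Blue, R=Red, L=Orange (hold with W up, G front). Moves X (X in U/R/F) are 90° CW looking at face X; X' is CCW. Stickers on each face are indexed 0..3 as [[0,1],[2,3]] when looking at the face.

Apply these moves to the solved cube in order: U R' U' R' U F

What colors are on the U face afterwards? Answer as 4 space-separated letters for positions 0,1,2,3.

After move 1 (U): U=WWWW F=RRGG R=BBRR B=OOBB L=GGOO
After move 2 (R'): R=BRBR U=WBWO F=RWGW D=YRYG B=YOYB
After move 3 (U'): U=BOWW F=GGGW R=RWBR B=BRYB L=YOOO
After move 4 (R'): R=WRRB U=BYWB F=GOGW D=YGYW B=GRRB
After move 5 (U): U=WBBY F=WRGW R=GRRB B=YORB L=GOOO
After move 6 (F): F=GWWR U=WBOO R=BRYB D=RGYW L=GYOG
Query: U face = WBOO

Answer: W B O O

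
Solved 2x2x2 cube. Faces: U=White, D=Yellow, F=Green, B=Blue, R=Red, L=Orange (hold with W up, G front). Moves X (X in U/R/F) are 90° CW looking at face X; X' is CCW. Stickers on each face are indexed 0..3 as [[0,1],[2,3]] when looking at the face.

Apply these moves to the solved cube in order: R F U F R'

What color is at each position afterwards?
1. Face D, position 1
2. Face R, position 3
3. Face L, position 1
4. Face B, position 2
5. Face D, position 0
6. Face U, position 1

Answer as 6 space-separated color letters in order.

Answer: W G R W G W

Derivation:
After move 1 (R): R=RRRR U=WGWG F=GYGY D=YBYB B=WBWB
After move 2 (F): F=GGYY U=WGOO R=WRGR D=RRYB L=OYOB
After move 3 (U): U=OWOG F=WRYY R=WBGR B=OYWB L=GGOB
After move 4 (F): F=YWYR U=OWBG R=OBGR D=GWYB L=GROR
After move 5 (R'): R=BROG U=OWBO F=YWYG D=GWYR B=BYWB
Query 1: D[1] = W
Query 2: R[3] = G
Query 3: L[1] = R
Query 4: B[2] = W
Query 5: D[0] = G
Query 6: U[1] = W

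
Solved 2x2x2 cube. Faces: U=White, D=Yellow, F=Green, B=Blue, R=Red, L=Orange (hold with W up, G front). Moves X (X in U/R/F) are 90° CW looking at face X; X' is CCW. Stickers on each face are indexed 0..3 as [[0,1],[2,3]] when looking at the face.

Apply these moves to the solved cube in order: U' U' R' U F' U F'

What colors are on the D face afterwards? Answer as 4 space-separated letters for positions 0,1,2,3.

Answer: W G Y G

Derivation:
After move 1 (U'): U=WWWW F=OOGG R=GGRR B=RRBB L=BBOO
After move 2 (U'): U=WWWW F=BBGG R=OORR B=GGBB L=RROO
After move 3 (R'): R=OROR U=WBWG F=BWGW D=YBYG B=YGYB
After move 4 (U): U=WWGB F=ORGW R=YGOR B=RRYB L=BWOO
After move 5 (F'): F=RWOG U=WWYO R=BGYR D=WOYG L=BBOG
After move 6 (U): U=YWOW F=BGOG R=RRYR B=BBYB L=RWOG
After move 7 (F'): F=GGBO U=YWRY R=ORWR D=WGYG L=RWOO
Query: D face = WGYG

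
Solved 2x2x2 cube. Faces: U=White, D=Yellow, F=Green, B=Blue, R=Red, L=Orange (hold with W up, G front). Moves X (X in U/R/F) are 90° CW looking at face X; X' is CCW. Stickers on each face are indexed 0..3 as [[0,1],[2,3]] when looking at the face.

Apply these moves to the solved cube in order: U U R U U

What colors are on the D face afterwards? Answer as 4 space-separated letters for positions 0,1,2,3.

After move 1 (U): U=WWWW F=RRGG R=BBRR B=OOBB L=GGOO
After move 2 (U): U=WWWW F=BBGG R=OORR B=GGBB L=RROO
After move 3 (R): R=RORO U=WBWG F=BYGY D=YBYG B=WGWB
After move 4 (U): U=WWGB F=ROGY R=WGRO B=RRWB L=BYOO
After move 5 (U): U=GWBW F=WGGY R=RRRO B=BYWB L=ROOO
Query: D face = YBYG

Answer: Y B Y G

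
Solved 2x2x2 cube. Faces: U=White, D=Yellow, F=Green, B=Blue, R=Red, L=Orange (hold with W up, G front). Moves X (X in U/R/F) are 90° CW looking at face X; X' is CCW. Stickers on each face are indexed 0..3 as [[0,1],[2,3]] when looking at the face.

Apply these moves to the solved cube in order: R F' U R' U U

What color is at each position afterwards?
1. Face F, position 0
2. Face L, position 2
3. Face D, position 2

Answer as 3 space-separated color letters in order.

Answer: B O Y

Derivation:
After move 1 (R): R=RRRR U=WGWG F=GYGY D=YBYB B=WBWB
After move 2 (F'): F=YYGG U=WGRR R=BRYR D=OOYB L=OGOW
After move 3 (U): U=RWRG F=BRGG R=WBYR B=OGWB L=YYOW
After move 4 (R'): R=BRWY U=RWRO F=BWGG D=ORYG B=BGOB
After move 5 (U): U=RROW F=BRGG R=BGWY B=YYOB L=BWOW
After move 6 (U): U=ORWR F=BGGG R=YYWY B=BWOB L=BROW
Query 1: F[0] = B
Query 2: L[2] = O
Query 3: D[2] = Y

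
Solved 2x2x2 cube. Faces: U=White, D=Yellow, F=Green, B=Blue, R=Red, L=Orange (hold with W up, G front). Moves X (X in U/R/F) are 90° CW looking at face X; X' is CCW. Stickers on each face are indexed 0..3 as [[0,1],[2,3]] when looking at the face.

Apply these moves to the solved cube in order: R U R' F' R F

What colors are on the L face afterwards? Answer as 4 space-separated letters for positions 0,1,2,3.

Answer: G Y O B

Derivation:
After move 1 (R): R=RRRR U=WGWG F=GYGY D=YBYB B=WBWB
After move 2 (U): U=WWGG F=RRGY R=WBRR B=OOWB L=GYOO
After move 3 (R'): R=BRWR U=WWGO F=RWGG D=YRYY B=BOBB
After move 4 (F'): F=WGRG U=WWBW R=RRYR D=YOYY L=GOOG
After move 5 (R): R=YRRR U=WGBG F=WORY D=YBYB B=WOWB
After move 6 (F): F=RWYO U=WGGO R=BRGR D=RYYB L=GYOB
Query: L face = GYOB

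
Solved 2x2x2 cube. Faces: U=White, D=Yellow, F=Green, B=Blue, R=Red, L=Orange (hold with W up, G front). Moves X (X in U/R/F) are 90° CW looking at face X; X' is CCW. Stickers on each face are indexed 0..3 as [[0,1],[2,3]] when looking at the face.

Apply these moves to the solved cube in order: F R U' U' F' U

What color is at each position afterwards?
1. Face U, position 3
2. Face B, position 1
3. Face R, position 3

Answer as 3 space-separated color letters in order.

After move 1 (F): F=GGGG U=WWOO R=WRWR D=RRYY L=OYOY
After move 2 (R): R=WWRR U=WGOG F=GRGY D=RBYB B=OBWB
After move 3 (U'): U=GGWO F=OYGY R=GRRR B=WWWB L=OBOY
After move 4 (U'): U=GOGW F=OBGY R=OYRR B=GRWB L=WWOY
After move 5 (F'): F=BYOG U=GOOR R=BYRR D=WYYB L=WWOG
After move 6 (U): U=OGRO F=BYOG R=GRRR B=WWWB L=BYOG
Query 1: U[3] = O
Query 2: B[1] = W
Query 3: R[3] = R

Answer: O W R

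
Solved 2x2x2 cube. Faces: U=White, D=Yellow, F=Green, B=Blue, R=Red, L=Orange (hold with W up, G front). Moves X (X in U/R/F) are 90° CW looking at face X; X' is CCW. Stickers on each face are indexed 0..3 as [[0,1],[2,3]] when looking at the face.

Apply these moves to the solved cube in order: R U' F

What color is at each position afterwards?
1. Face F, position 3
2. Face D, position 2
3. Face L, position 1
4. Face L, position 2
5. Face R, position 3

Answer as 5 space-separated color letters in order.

After move 1 (R): R=RRRR U=WGWG F=GYGY D=YBYB B=WBWB
After move 2 (U'): U=GGWW F=OOGY R=GYRR B=RRWB L=WBOO
After move 3 (F): F=GOYO U=GGOB R=WYWR D=RGYB L=WYOB
Query 1: F[3] = O
Query 2: D[2] = Y
Query 3: L[1] = Y
Query 4: L[2] = O
Query 5: R[3] = R

Answer: O Y Y O R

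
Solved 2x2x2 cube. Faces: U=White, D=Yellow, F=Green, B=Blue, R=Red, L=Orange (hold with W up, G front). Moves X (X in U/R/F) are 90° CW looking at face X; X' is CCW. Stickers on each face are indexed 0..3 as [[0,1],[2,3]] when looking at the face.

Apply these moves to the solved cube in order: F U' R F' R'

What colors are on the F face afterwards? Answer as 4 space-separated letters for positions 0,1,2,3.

After move 1 (F): F=GGGG U=WWOO R=WRWR D=RRYY L=OYOY
After move 2 (U'): U=WOWO F=OYGG R=GGWR B=WRBB L=BBOY
After move 3 (R): R=WGRG U=WYWG F=ORGY D=RBYW B=OROB
After move 4 (F'): F=RYOG U=WYWR R=BGRG D=BYYW L=BGOW
After move 5 (R'): R=GGBR U=WOWO F=RYOR D=BYYG B=WRYB
Query: F face = RYOR

Answer: R Y O R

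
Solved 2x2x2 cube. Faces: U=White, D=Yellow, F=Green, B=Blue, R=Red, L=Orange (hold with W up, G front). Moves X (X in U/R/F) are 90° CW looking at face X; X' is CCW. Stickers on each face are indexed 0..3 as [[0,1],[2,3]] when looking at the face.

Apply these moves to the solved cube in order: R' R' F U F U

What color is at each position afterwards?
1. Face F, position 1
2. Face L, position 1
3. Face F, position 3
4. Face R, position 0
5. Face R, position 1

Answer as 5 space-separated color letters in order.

Answer: B W R O Y

Derivation:
After move 1 (R'): R=RRRR U=WBWB F=GWGW D=YGYG B=YBYB
After move 2 (R'): R=RRRR U=WYWY F=GBGB D=YWYW B=GBGB
After move 3 (F): F=GGBB U=WYOO R=WRYR D=RRYW L=OYOW
After move 4 (U): U=OWOY F=WRBB R=GBYR B=OYGB L=GGOW
After move 5 (F): F=BWBR U=OWWG R=OBYR D=YGYW L=GROR
After move 6 (U): U=WOGW F=OBBR R=OYYR B=GRGB L=BWOR
Query 1: F[1] = B
Query 2: L[1] = W
Query 3: F[3] = R
Query 4: R[0] = O
Query 5: R[1] = Y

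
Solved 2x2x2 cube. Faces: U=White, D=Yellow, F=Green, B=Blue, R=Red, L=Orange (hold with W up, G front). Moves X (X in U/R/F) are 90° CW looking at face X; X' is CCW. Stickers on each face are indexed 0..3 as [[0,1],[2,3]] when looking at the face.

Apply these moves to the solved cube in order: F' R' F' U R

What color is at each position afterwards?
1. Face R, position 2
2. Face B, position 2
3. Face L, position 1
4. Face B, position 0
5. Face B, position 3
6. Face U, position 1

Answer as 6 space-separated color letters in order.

After move 1 (F'): F=GGGG U=WWRR R=YRYR D=OOYY L=OWOW
After move 2 (R'): R=RRYY U=WBRB F=GWGR D=OGYG B=YBOB
After move 3 (F'): F=WRGG U=WBRY R=GROY D=WWYG L=OBOR
After move 4 (U): U=RWYB F=GRGG R=YBOY B=OBOB L=WROR
After move 5 (R): R=OYYB U=RRYG F=GWGG D=WOYO B=BBWB
Query 1: R[2] = Y
Query 2: B[2] = W
Query 3: L[1] = R
Query 4: B[0] = B
Query 5: B[3] = B
Query 6: U[1] = R

Answer: Y W R B B R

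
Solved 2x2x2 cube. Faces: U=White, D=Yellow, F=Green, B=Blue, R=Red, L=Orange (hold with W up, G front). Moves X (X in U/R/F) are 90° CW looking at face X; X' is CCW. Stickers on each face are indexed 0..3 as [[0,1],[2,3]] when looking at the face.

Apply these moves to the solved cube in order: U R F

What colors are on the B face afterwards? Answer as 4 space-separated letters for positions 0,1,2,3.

After move 1 (U): U=WWWW F=RRGG R=BBRR B=OOBB L=GGOO
After move 2 (R): R=RBRB U=WRWG F=RYGY D=YBYO B=WOWB
After move 3 (F): F=GRYY U=WROG R=WBGB D=RRYO L=GYOB
Query: B face = WOWB

Answer: W O W B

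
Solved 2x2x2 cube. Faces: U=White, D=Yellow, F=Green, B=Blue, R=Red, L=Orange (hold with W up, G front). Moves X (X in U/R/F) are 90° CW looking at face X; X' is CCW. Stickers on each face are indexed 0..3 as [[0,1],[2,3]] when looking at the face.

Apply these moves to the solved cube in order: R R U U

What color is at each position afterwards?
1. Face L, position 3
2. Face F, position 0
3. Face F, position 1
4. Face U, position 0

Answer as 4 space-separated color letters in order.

Answer: O G B Y

Derivation:
After move 1 (R): R=RRRR U=WGWG F=GYGY D=YBYB B=WBWB
After move 2 (R): R=RRRR U=WYWY F=GBGB D=YWYW B=GBGB
After move 3 (U): U=WWYY F=RRGB R=GBRR B=OOGB L=GBOO
After move 4 (U): U=YWYW F=GBGB R=OORR B=GBGB L=RROO
Query 1: L[3] = O
Query 2: F[0] = G
Query 3: F[1] = B
Query 4: U[0] = Y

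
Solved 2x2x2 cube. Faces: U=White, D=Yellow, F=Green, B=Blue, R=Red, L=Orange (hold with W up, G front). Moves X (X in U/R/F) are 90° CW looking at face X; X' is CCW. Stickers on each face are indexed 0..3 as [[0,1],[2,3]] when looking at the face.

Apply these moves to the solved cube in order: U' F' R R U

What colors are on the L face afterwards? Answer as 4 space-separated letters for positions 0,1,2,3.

Answer: O B O W

Derivation:
After move 1 (U'): U=WWWW F=OOGG R=GGRR B=RRBB L=BBOO
After move 2 (F'): F=OGOG U=WWGR R=YGYR D=BOYY L=BWOW
After move 3 (R): R=YYRG U=WGGG F=OOOY D=BBYR B=RRWB
After move 4 (R): R=RYGY U=WOGY F=OBOR D=BWYR B=GRGB
After move 5 (U): U=GWYO F=RYOR R=GRGY B=BWGB L=OBOW
Query: L face = OBOW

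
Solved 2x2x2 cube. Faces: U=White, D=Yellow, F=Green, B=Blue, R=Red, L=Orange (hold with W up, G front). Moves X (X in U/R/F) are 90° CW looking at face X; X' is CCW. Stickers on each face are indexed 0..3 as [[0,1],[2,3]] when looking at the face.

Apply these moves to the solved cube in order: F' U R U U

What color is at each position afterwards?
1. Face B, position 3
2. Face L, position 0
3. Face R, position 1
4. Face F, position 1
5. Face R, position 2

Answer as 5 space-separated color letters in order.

Answer: B Y G W R

Derivation:
After move 1 (F'): F=GGGG U=WWRR R=YRYR D=OOYY L=OWOW
After move 2 (U): U=RWRW F=YRGG R=BBYR B=OWBB L=GGOW
After move 3 (R): R=YBRB U=RRRG F=YOGY D=OBYO B=WWWB
After move 4 (U): U=RRGR F=YBGY R=WWRB B=GGWB L=YOOW
After move 5 (U): U=GRRR F=WWGY R=GGRB B=YOWB L=YBOW
Query 1: B[3] = B
Query 2: L[0] = Y
Query 3: R[1] = G
Query 4: F[1] = W
Query 5: R[2] = R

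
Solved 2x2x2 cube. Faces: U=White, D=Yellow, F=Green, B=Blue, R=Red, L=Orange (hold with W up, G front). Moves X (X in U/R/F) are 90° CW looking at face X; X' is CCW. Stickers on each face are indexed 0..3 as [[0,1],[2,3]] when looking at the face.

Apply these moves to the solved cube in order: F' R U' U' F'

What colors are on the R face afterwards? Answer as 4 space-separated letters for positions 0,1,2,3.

Answer: B W O R

Derivation:
After move 1 (F'): F=GGGG U=WWRR R=YRYR D=OOYY L=OWOW
After move 2 (R): R=YYRR U=WGRG F=GOGY D=OBYB B=RBWB
After move 3 (U'): U=GGWR F=OWGY R=GORR B=YYWB L=RBOW
After move 4 (U'): U=GRGW F=RBGY R=OWRR B=GOWB L=YYOW
After move 5 (F'): F=BYRG U=GROR R=BWOR D=YWYB L=YWOG
Query: R face = BWOR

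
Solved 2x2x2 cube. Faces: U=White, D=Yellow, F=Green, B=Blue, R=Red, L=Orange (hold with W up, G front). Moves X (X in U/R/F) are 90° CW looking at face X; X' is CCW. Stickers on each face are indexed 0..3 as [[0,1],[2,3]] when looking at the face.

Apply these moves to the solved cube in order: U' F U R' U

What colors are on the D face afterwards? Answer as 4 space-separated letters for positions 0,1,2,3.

After move 1 (U'): U=WWWW F=OOGG R=GGRR B=RRBB L=BBOO
After move 2 (F): F=GOGO U=WWOB R=WGWR D=RGYY L=BYOY
After move 3 (U): U=OWBW F=WGGO R=RRWR B=BYBB L=GOOY
After move 4 (R'): R=RRRW U=OBBB F=WWGW D=RGYO B=YYGB
After move 5 (U): U=BOBB F=RRGW R=YYRW B=GOGB L=WWOY
Query: D face = RGYO

Answer: R G Y O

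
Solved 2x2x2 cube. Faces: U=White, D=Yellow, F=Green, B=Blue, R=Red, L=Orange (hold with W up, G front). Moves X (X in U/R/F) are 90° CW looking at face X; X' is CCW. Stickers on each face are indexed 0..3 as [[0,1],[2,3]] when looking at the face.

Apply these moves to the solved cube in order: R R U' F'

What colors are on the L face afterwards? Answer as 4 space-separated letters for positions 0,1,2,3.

Answer: G W O W

Derivation:
After move 1 (R): R=RRRR U=WGWG F=GYGY D=YBYB B=WBWB
After move 2 (R): R=RRRR U=WYWY F=GBGB D=YWYW B=GBGB
After move 3 (U'): U=YYWW F=OOGB R=GBRR B=RRGB L=GBOO
After move 4 (F'): F=OBOG U=YYGR R=WBYR D=BOYW L=GWOW
Query: L face = GWOW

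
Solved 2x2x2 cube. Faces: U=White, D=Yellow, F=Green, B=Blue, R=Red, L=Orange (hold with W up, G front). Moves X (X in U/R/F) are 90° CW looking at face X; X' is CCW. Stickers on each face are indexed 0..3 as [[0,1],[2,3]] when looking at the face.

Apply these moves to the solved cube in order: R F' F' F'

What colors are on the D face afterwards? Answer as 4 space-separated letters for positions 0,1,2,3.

After move 1 (R): R=RRRR U=WGWG F=GYGY D=YBYB B=WBWB
After move 2 (F'): F=YYGG U=WGRR R=BRYR D=OOYB L=OGOW
After move 3 (F'): F=YGYG U=WGBY R=OROR D=GWYB L=OROR
After move 4 (F'): F=GGYY U=WGOO R=WRGR D=RRYB L=OYOB
Query: D face = RRYB

Answer: R R Y B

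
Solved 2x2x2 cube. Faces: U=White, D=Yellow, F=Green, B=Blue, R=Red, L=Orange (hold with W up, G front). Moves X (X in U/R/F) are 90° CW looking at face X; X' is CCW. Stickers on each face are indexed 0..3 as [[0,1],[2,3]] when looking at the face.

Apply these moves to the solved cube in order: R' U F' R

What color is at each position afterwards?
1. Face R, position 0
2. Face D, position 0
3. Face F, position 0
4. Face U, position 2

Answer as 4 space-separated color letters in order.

Answer: Y W R Y

Derivation:
After move 1 (R'): R=RRRR U=WBWB F=GWGW D=YGYG B=YBYB
After move 2 (U): U=WWBB F=RRGW R=YBRR B=OOYB L=GWOO
After move 3 (F'): F=RWRG U=WWYR R=GBYR D=WOYG L=GBOB
After move 4 (R): R=YGRB U=WWYG F=RORG D=WYYO B=ROWB
Query 1: R[0] = Y
Query 2: D[0] = W
Query 3: F[0] = R
Query 4: U[2] = Y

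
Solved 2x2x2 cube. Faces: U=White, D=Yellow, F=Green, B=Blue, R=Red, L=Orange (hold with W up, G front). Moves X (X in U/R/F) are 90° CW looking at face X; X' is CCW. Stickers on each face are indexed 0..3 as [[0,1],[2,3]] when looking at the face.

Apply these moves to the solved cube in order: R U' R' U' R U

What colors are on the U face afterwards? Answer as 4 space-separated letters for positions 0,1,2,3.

After move 1 (R): R=RRRR U=WGWG F=GYGY D=YBYB B=WBWB
After move 2 (U'): U=GGWW F=OOGY R=GYRR B=RRWB L=WBOO
After move 3 (R'): R=YRGR U=GWWR F=OGGW D=YOYY B=BRBB
After move 4 (U'): U=WRGW F=WBGW R=OGGR B=YRBB L=BROO
After move 5 (R): R=GORG U=WBGW F=WOGY D=YBYY B=WRRB
After move 6 (U): U=GWWB F=GOGY R=WRRG B=BRRB L=WOOO
Query: U face = GWWB

Answer: G W W B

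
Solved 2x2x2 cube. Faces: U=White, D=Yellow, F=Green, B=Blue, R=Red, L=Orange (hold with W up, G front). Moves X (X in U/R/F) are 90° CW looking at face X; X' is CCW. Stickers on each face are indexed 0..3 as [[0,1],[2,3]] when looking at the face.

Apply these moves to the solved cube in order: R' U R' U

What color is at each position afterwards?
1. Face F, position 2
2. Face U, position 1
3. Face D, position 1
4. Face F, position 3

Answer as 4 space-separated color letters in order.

Answer: G W R B

Derivation:
After move 1 (R'): R=RRRR U=WBWB F=GWGW D=YGYG B=YBYB
After move 2 (U): U=WWBB F=RRGW R=YBRR B=OOYB L=GWOO
After move 3 (R'): R=BRYR U=WYBO F=RWGB D=YRYW B=GOGB
After move 4 (U): U=BWOY F=BRGB R=GOYR B=GWGB L=RWOO
Query 1: F[2] = G
Query 2: U[1] = W
Query 3: D[1] = R
Query 4: F[3] = B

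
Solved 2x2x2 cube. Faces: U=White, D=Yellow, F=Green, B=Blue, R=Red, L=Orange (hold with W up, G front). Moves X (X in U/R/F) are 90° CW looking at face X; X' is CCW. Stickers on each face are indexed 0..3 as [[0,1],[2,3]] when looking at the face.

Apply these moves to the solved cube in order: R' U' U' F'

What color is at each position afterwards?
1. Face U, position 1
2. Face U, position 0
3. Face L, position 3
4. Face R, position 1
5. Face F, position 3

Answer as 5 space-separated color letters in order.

After move 1 (R'): R=RRRR U=WBWB F=GWGW D=YGYG B=YBYB
After move 2 (U'): U=BBWW F=OOGW R=GWRR B=RRYB L=YBOO
After move 3 (U'): U=BWBW F=YBGW R=OORR B=GWYB L=RROO
After move 4 (F'): F=BWYG U=BWOR R=GOYR D=ROYG L=RWOB
Query 1: U[1] = W
Query 2: U[0] = B
Query 3: L[3] = B
Query 4: R[1] = O
Query 5: F[3] = G

Answer: W B B O G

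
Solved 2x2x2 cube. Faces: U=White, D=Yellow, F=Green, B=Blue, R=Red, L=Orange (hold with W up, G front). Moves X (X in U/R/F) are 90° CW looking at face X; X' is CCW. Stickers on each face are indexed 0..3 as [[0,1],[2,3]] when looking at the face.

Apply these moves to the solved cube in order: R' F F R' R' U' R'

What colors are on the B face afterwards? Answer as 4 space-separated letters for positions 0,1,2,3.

Answer: Y O B B

Derivation:
After move 1 (R'): R=RRRR U=WBWB F=GWGW D=YGYG B=YBYB
After move 2 (F): F=GGWW U=WBOO R=WRBR D=RRYG L=OYOG
After move 3 (F): F=WGWG U=WBGY R=OROR D=BWYG L=OROR
After move 4 (R'): R=RROO U=WYGY F=WBWY D=BGYG B=GBWB
After move 5 (R'): R=RORO U=WWGG F=WYWY D=BBYY B=GBGB
After move 6 (U'): U=WGWG F=ORWY R=WYRO B=ROGB L=GBOR
After move 7 (R'): R=YOWR U=WGWR F=OGWG D=BRYY B=YOBB
Query: B face = YOBB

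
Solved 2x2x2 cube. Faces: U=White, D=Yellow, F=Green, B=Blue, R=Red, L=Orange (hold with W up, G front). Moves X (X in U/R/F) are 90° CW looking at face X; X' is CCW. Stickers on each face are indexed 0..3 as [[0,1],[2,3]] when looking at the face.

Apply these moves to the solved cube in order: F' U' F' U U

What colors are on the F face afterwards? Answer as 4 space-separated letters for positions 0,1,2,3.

After move 1 (F'): F=GGGG U=WWRR R=YRYR D=OOYY L=OWOW
After move 2 (U'): U=WRWR F=OWGG R=GGYR B=YRBB L=BBOW
After move 3 (F'): F=WGOG U=WRGY R=OGOR D=BWYY L=BROW
After move 4 (U): U=GWYR F=OGOG R=YROR B=BRBB L=WGOW
After move 5 (U): U=YGRW F=YROG R=BROR B=WGBB L=OGOW
Query: F face = YROG

Answer: Y R O G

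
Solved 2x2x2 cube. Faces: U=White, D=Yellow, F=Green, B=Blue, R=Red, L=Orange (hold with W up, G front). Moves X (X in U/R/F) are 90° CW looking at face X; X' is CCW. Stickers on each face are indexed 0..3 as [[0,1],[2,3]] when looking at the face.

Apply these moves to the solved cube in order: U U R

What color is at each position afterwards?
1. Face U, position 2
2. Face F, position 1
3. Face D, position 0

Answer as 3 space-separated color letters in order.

After move 1 (U): U=WWWW F=RRGG R=BBRR B=OOBB L=GGOO
After move 2 (U): U=WWWW F=BBGG R=OORR B=GGBB L=RROO
After move 3 (R): R=RORO U=WBWG F=BYGY D=YBYG B=WGWB
Query 1: U[2] = W
Query 2: F[1] = Y
Query 3: D[0] = Y

Answer: W Y Y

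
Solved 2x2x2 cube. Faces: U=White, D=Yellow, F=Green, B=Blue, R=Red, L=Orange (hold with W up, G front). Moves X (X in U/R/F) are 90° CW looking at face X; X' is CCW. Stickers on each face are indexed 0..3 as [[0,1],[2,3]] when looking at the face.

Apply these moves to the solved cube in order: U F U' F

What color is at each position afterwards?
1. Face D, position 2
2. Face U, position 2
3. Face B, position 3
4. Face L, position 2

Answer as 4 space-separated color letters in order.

Answer: Y Y B O

Derivation:
After move 1 (U): U=WWWW F=RRGG R=BBRR B=OOBB L=GGOO
After move 2 (F): F=GRGR U=WWOG R=WBWR D=RBYY L=GYOY
After move 3 (U'): U=WGWO F=GYGR R=GRWR B=WBBB L=OOOY
After move 4 (F): F=GGRY U=WGYO R=WROR D=WGYY L=OROB
Query 1: D[2] = Y
Query 2: U[2] = Y
Query 3: B[3] = B
Query 4: L[2] = O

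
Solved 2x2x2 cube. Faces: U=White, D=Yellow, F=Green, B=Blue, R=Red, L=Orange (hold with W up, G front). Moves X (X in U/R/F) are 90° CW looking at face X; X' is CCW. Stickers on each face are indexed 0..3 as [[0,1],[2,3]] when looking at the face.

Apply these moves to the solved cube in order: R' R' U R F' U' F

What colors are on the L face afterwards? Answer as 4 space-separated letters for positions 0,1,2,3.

Answer: Y B O O

Derivation:
After move 1 (R'): R=RRRR U=WBWB F=GWGW D=YGYG B=YBYB
After move 2 (R'): R=RRRR U=WYWY F=GBGB D=YWYW B=GBGB
After move 3 (U): U=WWYY F=RRGB R=GBRR B=OOGB L=GBOO
After move 4 (R): R=RGRB U=WRYB F=RWGW D=YGYO B=YOWB
After move 5 (F'): F=WWRG U=WRRR R=GGYB D=BOYO L=GBOY
After move 6 (U'): U=RRWR F=GBRG R=WWYB B=GGWB L=YOOY
After move 7 (F): F=RGGB U=RRYO R=WWRB D=YWYO L=YBOO
Query: L face = YBOO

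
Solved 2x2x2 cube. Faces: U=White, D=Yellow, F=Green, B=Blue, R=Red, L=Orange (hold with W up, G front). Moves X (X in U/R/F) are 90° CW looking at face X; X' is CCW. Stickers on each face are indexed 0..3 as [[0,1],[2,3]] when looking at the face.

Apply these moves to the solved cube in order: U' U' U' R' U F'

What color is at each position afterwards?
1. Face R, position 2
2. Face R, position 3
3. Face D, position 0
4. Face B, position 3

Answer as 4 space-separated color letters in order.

After move 1 (U'): U=WWWW F=OOGG R=GGRR B=RRBB L=BBOO
After move 2 (U'): U=WWWW F=BBGG R=OORR B=GGBB L=RROO
After move 3 (U'): U=WWWW F=RRGG R=BBRR B=OOBB L=GGOO
After move 4 (R'): R=BRBR U=WBWO F=RWGW D=YRYG B=YOYB
After move 5 (U): U=WWOB F=BRGW R=YOBR B=GGYB L=RWOO
After move 6 (F'): F=RWBG U=WWYB R=ROYR D=WOYG L=RBOO
Query 1: R[2] = Y
Query 2: R[3] = R
Query 3: D[0] = W
Query 4: B[3] = B

Answer: Y R W B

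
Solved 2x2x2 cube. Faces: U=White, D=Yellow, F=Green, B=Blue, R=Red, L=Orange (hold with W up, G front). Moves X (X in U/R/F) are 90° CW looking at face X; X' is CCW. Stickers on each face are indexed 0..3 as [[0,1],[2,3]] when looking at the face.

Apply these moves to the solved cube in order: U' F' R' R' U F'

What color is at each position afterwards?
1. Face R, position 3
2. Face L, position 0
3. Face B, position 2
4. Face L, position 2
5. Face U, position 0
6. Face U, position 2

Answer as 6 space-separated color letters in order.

After move 1 (U'): U=WWWW F=OOGG R=GGRR B=RRBB L=BBOO
After move 2 (F'): F=OGOG U=WWGR R=YGYR D=BOYY L=BWOW
After move 3 (R'): R=GRYY U=WBGR F=OWOR D=BGYG B=YROB
After move 4 (R'): R=RYGY U=WOGY F=OBOR D=BWYR B=GRGB
After move 5 (U): U=GWYO F=RYOR R=GRGY B=BWGB L=OBOW
After move 6 (F'): F=YRRO U=GWGG R=WRBY D=BWYR L=OOOY
Query 1: R[3] = Y
Query 2: L[0] = O
Query 3: B[2] = G
Query 4: L[2] = O
Query 5: U[0] = G
Query 6: U[2] = G

Answer: Y O G O G G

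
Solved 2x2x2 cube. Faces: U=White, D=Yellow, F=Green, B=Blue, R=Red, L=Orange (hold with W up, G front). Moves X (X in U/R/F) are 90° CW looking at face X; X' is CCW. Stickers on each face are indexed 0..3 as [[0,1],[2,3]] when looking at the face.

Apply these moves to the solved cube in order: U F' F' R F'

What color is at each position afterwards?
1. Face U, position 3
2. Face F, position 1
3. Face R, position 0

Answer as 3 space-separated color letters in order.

Answer: R Y B

Derivation:
After move 1 (U): U=WWWW F=RRGG R=BBRR B=OOBB L=GGOO
After move 2 (F'): F=RGRG U=WWBR R=YBYR D=GOYY L=GWOW
After move 3 (F'): F=GGRR U=WWYY R=OBGR D=WWYY L=GROB
After move 4 (R): R=GORB U=WGYR F=GWRY D=WBYO B=YOWB
After move 5 (F'): F=WYGR U=WGGR R=BOWB D=RBYO L=GROY
Query 1: U[3] = R
Query 2: F[1] = Y
Query 3: R[0] = B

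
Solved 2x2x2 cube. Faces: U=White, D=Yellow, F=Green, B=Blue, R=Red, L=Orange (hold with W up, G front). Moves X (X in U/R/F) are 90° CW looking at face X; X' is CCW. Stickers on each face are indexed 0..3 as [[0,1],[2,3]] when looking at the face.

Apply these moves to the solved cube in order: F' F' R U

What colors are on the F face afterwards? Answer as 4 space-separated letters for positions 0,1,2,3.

After move 1 (F'): F=GGGG U=WWRR R=YRYR D=OOYY L=OWOW
After move 2 (F'): F=GGGG U=WWYY R=OROR D=WWYY L=OROR
After move 3 (R): R=OORR U=WGYG F=GWGY D=WBYB B=YBWB
After move 4 (U): U=YWGG F=OOGY R=YBRR B=ORWB L=GWOR
Query: F face = OOGY

Answer: O O G Y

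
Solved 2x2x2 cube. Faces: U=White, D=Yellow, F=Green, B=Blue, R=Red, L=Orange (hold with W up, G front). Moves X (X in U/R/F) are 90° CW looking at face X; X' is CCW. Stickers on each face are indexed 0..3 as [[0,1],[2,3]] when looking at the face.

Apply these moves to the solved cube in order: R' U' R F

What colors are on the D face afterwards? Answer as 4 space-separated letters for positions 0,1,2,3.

Answer: R R Y R

Derivation:
After move 1 (R'): R=RRRR U=WBWB F=GWGW D=YGYG B=YBYB
After move 2 (U'): U=BBWW F=OOGW R=GWRR B=RRYB L=YBOO
After move 3 (R): R=RGRW U=BOWW F=OGGG D=YYYR B=WRBB
After move 4 (F): F=GOGG U=BOOB R=WGWW D=RRYR L=YYOY
Query: D face = RRYR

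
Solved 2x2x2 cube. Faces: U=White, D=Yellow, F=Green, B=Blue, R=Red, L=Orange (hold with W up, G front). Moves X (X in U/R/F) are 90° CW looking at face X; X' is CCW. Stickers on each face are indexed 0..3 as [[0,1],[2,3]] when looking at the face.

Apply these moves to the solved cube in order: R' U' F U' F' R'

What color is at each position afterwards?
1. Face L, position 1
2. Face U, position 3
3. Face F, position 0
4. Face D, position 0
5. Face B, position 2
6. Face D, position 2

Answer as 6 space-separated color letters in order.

Answer: O W Y R G Y

Derivation:
After move 1 (R'): R=RRRR U=WBWB F=GWGW D=YGYG B=YBYB
After move 2 (U'): U=BBWW F=OOGW R=GWRR B=RRYB L=YBOO
After move 3 (F): F=GOWO U=BBOB R=WWWR D=RGYG L=YYOG
After move 4 (U'): U=BBBO F=YYWO R=GOWR B=WWYB L=RROG
After move 5 (F'): F=YOYW U=BBGW R=GORR D=RGYG L=ROOB
After move 6 (R'): R=ORGR U=BYGW F=YBYW D=ROYW B=GWGB
Query 1: L[1] = O
Query 2: U[3] = W
Query 3: F[0] = Y
Query 4: D[0] = R
Query 5: B[2] = G
Query 6: D[2] = Y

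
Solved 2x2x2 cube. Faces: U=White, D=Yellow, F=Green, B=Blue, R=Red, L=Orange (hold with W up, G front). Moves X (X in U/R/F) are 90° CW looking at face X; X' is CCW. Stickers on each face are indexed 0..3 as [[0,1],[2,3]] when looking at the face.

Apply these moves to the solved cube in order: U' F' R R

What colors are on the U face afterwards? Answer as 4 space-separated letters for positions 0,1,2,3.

After move 1 (U'): U=WWWW F=OOGG R=GGRR B=RRBB L=BBOO
After move 2 (F'): F=OGOG U=WWGR R=YGYR D=BOYY L=BWOW
After move 3 (R): R=YYRG U=WGGG F=OOOY D=BBYR B=RRWB
After move 4 (R): R=RYGY U=WOGY F=OBOR D=BWYR B=GRGB
Query: U face = WOGY

Answer: W O G Y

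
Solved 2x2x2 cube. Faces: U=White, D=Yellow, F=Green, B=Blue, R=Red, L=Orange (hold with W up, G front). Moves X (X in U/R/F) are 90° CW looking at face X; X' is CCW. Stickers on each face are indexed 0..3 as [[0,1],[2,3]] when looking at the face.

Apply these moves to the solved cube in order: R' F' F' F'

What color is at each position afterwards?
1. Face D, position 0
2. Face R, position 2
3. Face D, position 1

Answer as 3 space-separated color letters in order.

After move 1 (R'): R=RRRR U=WBWB F=GWGW D=YGYG B=YBYB
After move 2 (F'): F=WWGG U=WBRR R=GRYR D=OOYG L=OBOW
After move 3 (F'): F=WGWG U=WBGY R=OROR D=BWYG L=OROR
After move 4 (F'): F=GGWW U=WBOO R=WRBR D=RRYG L=OYOG
Query 1: D[0] = R
Query 2: R[2] = B
Query 3: D[1] = R

Answer: R B R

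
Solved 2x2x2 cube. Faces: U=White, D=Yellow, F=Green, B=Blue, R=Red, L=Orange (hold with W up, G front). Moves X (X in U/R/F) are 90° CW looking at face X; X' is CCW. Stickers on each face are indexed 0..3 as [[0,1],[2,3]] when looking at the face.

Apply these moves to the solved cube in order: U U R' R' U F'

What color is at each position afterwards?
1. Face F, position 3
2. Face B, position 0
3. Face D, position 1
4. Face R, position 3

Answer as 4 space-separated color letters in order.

After move 1 (U): U=WWWW F=RRGG R=BBRR B=OOBB L=GGOO
After move 2 (U): U=WWWW F=BBGG R=OORR B=GGBB L=RROO
After move 3 (R'): R=OROR U=WBWG F=BWGW D=YBYG B=YGYB
After move 4 (R'): R=RROO U=WYWY F=BBGG D=YWYW B=GGBB
After move 5 (U): U=WWYY F=RRGG R=GGOO B=RRBB L=BBOO
After move 6 (F'): F=RGRG U=WWGO R=WGYO D=BOYW L=BYOY
Query 1: F[3] = G
Query 2: B[0] = R
Query 3: D[1] = O
Query 4: R[3] = O

Answer: G R O O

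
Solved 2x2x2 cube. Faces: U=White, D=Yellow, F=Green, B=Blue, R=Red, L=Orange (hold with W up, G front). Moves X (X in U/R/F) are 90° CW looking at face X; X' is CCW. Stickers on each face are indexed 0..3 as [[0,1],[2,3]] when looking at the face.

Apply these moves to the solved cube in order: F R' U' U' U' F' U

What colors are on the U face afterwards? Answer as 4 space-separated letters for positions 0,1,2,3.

Answer: Y O W W

Derivation:
After move 1 (F): F=GGGG U=WWOO R=WRWR D=RRYY L=OYOY
After move 2 (R'): R=RRWW U=WBOB F=GWGO D=RGYG B=YBRB
After move 3 (U'): U=BBWO F=OYGO R=GWWW B=RRRB L=YBOY
After move 4 (U'): U=BOBW F=YBGO R=OYWW B=GWRB L=RROY
After move 5 (U'): U=OWBB F=RRGO R=YBWW B=OYRB L=GWOY
After move 6 (F'): F=RORG U=OWYW R=GBRW D=WYYG L=GBOB
After move 7 (U): U=YOWW F=GBRG R=OYRW B=GBRB L=ROOB
Query: U face = YOWW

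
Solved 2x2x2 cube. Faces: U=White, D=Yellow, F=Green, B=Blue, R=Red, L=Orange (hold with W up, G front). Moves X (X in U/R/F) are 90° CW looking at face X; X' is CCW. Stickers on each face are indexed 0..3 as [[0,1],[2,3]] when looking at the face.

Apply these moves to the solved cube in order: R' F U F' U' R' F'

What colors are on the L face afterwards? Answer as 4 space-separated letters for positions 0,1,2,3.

After move 1 (R'): R=RRRR U=WBWB F=GWGW D=YGYG B=YBYB
After move 2 (F): F=GGWW U=WBOO R=WRBR D=RRYG L=OYOG
After move 3 (U): U=OWOB F=WRWW R=YBBR B=OYYB L=GGOG
After move 4 (F'): F=RWWW U=OWYB R=RBRR D=GGYG L=GBOO
After move 5 (U'): U=WBOY F=GBWW R=RWRR B=RBYB L=OYOO
After move 6 (R'): R=WRRR U=WYOR F=GBWY D=GBYW B=GBGB
After move 7 (F'): F=BYGW U=WYWR R=BRGR D=YOYW L=OROO
Query: L face = OROO

Answer: O R O O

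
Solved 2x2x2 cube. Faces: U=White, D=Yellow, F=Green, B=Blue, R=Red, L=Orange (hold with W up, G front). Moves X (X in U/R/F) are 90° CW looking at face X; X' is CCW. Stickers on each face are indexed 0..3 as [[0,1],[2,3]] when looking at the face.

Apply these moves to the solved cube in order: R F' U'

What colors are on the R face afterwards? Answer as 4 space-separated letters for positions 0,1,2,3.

After move 1 (R): R=RRRR U=WGWG F=GYGY D=YBYB B=WBWB
After move 2 (F'): F=YYGG U=WGRR R=BRYR D=OOYB L=OGOW
After move 3 (U'): U=GRWR F=OGGG R=YYYR B=BRWB L=WBOW
Query: R face = YYYR

Answer: Y Y Y R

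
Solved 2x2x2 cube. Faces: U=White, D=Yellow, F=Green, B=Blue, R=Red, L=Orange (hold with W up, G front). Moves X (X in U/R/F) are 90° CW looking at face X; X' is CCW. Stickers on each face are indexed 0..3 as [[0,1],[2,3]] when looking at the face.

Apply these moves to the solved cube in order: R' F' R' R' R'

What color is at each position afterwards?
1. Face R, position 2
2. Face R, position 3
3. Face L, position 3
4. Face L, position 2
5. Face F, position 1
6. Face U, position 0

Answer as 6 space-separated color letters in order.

Answer: R R W O O W

Derivation:
After move 1 (R'): R=RRRR U=WBWB F=GWGW D=YGYG B=YBYB
After move 2 (F'): F=WWGG U=WBRR R=GRYR D=OOYG L=OBOW
After move 3 (R'): R=RRGY U=WYRY F=WBGR D=OWYG B=GBOB
After move 4 (R'): R=RYRG U=WORG F=WYGY D=OBYR B=GBWB
After move 5 (R'): R=YGRR U=WWRG F=WOGG D=OYYY B=RBBB
Query 1: R[2] = R
Query 2: R[3] = R
Query 3: L[3] = W
Query 4: L[2] = O
Query 5: F[1] = O
Query 6: U[0] = W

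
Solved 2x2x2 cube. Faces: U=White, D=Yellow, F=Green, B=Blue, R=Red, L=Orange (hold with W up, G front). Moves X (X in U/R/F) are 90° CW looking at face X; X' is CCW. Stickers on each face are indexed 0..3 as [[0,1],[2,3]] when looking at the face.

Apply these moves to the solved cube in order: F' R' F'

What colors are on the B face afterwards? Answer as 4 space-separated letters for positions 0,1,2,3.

After move 1 (F'): F=GGGG U=WWRR R=YRYR D=OOYY L=OWOW
After move 2 (R'): R=RRYY U=WBRB F=GWGR D=OGYG B=YBOB
After move 3 (F'): F=WRGG U=WBRY R=GROY D=WWYG L=OBOR
Query: B face = YBOB

Answer: Y B O B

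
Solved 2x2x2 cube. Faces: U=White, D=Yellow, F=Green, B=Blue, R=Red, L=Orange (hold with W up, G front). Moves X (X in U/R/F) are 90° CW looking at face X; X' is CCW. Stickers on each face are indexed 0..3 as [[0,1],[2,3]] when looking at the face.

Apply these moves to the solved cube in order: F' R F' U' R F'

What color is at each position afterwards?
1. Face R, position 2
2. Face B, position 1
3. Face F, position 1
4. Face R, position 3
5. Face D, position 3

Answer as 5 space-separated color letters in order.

After move 1 (F'): F=GGGG U=WWRR R=YRYR D=OOYY L=OWOW
After move 2 (R): R=YYRR U=WGRG F=GOGY D=OBYB B=RBWB
After move 3 (F'): F=OYGG U=WGYR R=BYOR D=WWYB L=OGOR
After move 4 (U'): U=GRWY F=OGGG R=OYOR B=BYWB L=RBOR
After move 5 (R): R=OORY U=GGWG F=OWGB D=WWYB B=YYRB
After move 6 (F'): F=WBOG U=GGOR R=WOWY D=BRYB L=RGOW
Query 1: R[2] = W
Query 2: B[1] = Y
Query 3: F[1] = B
Query 4: R[3] = Y
Query 5: D[3] = B

Answer: W Y B Y B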